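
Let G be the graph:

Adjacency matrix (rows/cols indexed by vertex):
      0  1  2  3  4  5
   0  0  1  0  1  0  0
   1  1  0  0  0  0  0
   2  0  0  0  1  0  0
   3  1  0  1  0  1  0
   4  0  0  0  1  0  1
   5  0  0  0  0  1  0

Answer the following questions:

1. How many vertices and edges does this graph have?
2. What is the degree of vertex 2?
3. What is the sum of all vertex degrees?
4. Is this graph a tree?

Count: 6 vertices, 5 edges.
Vertex 2 has neighbors [3], degree = 1.
Handshaking lemma: 2 * 5 = 10.
A graph is a tree iff it is connected and has exactly n-1 edges. This graph is connected (all 6 vertices in one component) and has 6-1 = 5 edges. It is a tree.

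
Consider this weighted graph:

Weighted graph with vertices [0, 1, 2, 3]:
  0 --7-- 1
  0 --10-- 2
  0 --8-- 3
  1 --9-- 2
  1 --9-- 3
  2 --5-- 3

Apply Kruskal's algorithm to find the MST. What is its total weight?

Applying Kruskal's algorithm (sort edges by weight, add if no cycle):
  Add (2,3) w=5
  Add (0,1) w=7
  Add (0,3) w=8
  Skip (1,2) w=9 (creates cycle)
  Skip (1,3) w=9 (creates cycle)
  Skip (0,2) w=10 (creates cycle)
MST weight = 20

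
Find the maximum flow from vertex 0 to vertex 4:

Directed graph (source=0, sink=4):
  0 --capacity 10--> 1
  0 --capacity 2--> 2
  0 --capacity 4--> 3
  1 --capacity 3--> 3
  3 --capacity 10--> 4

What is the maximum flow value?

Computing max flow:
  Flow on (0->1): 3/10
  Flow on (0->3): 4/4
  Flow on (1->3): 3/3
  Flow on (3->4): 7/10
Maximum flow = 7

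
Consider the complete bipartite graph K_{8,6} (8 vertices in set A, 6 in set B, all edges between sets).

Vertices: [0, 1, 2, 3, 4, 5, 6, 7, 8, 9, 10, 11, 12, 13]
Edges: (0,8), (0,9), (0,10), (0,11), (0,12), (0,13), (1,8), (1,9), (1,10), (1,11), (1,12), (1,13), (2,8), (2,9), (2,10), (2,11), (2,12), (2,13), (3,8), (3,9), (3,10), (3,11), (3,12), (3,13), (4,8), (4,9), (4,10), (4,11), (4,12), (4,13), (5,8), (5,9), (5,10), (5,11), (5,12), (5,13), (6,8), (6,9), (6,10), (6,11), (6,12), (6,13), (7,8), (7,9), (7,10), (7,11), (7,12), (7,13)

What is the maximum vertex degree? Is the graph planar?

Set-A vertices have degree 6; set-B vertices have degree 8. Maximum degree = max(8,6) = 8.
K_{8,6} contains K_{3,3} as a subgraph (since both sides have >= 3 vertices); by Kuratowski's theorem it is not planar.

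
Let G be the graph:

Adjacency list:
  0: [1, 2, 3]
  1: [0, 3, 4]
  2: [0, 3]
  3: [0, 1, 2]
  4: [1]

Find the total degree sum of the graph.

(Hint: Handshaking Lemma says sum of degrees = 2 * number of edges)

Count edges: 6 edges.
By Handshaking Lemma: sum of degrees = 2 * 6 = 12.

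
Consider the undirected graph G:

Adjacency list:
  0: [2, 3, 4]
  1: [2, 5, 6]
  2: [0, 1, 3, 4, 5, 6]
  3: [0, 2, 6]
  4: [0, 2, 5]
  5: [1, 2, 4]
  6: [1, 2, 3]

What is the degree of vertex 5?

Vertex 5 has neighbors [1, 2, 4], so deg(5) = 3.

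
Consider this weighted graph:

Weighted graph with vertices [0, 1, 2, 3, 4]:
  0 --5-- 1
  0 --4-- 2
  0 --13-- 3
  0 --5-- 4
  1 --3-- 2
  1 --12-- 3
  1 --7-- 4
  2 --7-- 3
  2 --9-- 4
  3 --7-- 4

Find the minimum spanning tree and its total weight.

Applying Kruskal's algorithm (sort edges by weight, add if no cycle):
  Add (1,2) w=3
  Add (0,2) w=4
  Add (0,4) w=5
  Skip (0,1) w=5 (creates cycle)
  Skip (1,4) w=7 (creates cycle)
  Add (2,3) w=7
  Skip (3,4) w=7 (creates cycle)
  Skip (2,4) w=9 (creates cycle)
  Skip (1,3) w=12 (creates cycle)
  Skip (0,3) w=13 (creates cycle)
MST weight = 19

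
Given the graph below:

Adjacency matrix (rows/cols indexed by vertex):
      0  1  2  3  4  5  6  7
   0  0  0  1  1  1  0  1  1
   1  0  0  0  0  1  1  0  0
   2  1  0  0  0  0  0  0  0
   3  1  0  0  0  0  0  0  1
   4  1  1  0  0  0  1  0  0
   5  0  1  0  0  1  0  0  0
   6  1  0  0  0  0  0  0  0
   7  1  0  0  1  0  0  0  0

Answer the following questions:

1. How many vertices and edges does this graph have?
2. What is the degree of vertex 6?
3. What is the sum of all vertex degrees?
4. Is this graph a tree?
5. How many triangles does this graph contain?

Count: 8 vertices, 9 edges.
Vertex 6 has neighbors [0], degree = 1.
Handshaking lemma: 2 * 9 = 18.
A tree on 8 vertices has 7 edges. This graph has 9 edges (2 extra). Not a tree.
Number of triangles = 2.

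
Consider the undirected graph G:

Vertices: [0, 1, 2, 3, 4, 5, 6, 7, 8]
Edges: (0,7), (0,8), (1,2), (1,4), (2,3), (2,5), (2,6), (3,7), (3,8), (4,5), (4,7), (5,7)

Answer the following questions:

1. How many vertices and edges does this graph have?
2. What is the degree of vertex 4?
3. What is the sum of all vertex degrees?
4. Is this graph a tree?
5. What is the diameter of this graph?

Count: 9 vertices, 12 edges.
Vertex 4 has neighbors [1, 5, 7], degree = 3.
Handshaking lemma: 2 * 12 = 24.
A tree on 9 vertices has 8 edges. This graph has 12 edges (4 extra). Not a tree.
Diameter (longest shortest path) = 4.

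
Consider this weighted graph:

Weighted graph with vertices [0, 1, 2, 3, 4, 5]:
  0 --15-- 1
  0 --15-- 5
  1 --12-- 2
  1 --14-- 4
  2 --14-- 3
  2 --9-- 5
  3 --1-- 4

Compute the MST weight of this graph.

Applying Kruskal's algorithm (sort edges by weight, add if no cycle):
  Add (3,4) w=1
  Add (2,5) w=9
  Add (1,2) w=12
  Add (1,4) w=14
  Skip (2,3) w=14 (creates cycle)
  Add (0,1) w=15
  Skip (0,5) w=15 (creates cycle)
MST weight = 51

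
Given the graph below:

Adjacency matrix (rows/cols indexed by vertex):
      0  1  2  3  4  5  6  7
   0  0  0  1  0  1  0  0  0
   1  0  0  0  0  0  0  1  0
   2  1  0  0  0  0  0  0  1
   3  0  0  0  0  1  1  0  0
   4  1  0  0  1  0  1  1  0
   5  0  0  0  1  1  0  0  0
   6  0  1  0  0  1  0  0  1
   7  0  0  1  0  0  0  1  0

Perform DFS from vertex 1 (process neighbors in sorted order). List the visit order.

DFS from vertex 1 (neighbors processed in ascending order):
Visit order: 1, 6, 4, 0, 2, 7, 3, 5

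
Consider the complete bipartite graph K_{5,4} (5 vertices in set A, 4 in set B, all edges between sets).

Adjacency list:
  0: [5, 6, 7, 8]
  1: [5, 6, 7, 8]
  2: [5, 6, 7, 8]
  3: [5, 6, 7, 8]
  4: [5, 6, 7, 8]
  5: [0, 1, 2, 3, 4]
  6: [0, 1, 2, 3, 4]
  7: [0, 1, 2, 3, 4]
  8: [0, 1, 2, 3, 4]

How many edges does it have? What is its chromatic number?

K_{5,4} has 5 * 4 = 20 edges.
Bipartite graphs have chromatic number 2 (color each partition differently).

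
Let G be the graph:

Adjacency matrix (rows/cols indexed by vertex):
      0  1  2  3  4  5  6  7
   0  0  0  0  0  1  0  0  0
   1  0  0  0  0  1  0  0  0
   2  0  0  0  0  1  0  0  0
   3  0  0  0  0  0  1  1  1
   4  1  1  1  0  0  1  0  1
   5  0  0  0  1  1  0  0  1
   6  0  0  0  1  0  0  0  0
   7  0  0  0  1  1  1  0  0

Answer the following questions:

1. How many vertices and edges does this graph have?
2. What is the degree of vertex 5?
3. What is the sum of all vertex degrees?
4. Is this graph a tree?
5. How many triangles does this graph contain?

Count: 8 vertices, 9 edges.
Vertex 5 has neighbors [3, 4, 7], degree = 3.
Handshaking lemma: 2 * 9 = 18.
A tree on 8 vertices has 7 edges. This graph has 9 edges (2 extra). Not a tree.
Number of triangles = 2.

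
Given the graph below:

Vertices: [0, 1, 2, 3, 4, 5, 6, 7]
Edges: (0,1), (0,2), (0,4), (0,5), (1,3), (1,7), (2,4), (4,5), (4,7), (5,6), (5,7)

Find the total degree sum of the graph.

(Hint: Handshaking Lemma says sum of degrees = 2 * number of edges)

Count edges: 11 edges.
By Handshaking Lemma: sum of degrees = 2 * 11 = 22.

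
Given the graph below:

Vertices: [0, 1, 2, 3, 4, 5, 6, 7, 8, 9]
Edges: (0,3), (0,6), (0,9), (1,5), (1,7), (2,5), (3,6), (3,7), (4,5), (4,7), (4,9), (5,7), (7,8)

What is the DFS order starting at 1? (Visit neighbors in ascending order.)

DFS from vertex 1 (neighbors processed in ascending order):
Visit order: 1, 5, 2, 4, 7, 3, 0, 6, 9, 8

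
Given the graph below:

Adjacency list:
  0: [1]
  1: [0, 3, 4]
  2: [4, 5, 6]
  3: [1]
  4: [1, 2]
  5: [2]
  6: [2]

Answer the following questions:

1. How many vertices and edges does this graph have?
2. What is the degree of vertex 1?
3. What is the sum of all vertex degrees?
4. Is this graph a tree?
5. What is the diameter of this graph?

Count: 7 vertices, 6 edges.
Vertex 1 has neighbors [0, 3, 4], degree = 3.
Handshaking lemma: 2 * 6 = 12.
A graph is a tree iff it is connected and has exactly n-1 edges. This graph is connected (all 7 vertices in one component) and has 7-1 = 6 edges. It is a tree.
Diameter (longest shortest path) = 4.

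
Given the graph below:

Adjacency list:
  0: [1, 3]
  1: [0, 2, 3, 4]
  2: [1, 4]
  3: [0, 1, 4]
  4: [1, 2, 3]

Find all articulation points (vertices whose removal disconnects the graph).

No articulation points. The graph is biconnected.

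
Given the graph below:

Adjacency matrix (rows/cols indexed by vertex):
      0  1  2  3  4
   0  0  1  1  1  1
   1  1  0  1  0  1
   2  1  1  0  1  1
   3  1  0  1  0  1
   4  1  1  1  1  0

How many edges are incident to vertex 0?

Vertex 0 has neighbors [1, 2, 3, 4], so deg(0) = 4.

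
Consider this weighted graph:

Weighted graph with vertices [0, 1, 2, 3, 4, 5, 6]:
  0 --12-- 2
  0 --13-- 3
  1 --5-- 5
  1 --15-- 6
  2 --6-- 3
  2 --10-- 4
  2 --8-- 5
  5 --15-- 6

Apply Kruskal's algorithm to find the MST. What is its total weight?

Applying Kruskal's algorithm (sort edges by weight, add if no cycle):
  Add (1,5) w=5
  Add (2,3) w=6
  Add (2,5) w=8
  Add (2,4) w=10
  Add (0,2) w=12
  Skip (0,3) w=13 (creates cycle)
  Add (1,6) w=15
  Skip (5,6) w=15 (creates cycle)
MST weight = 56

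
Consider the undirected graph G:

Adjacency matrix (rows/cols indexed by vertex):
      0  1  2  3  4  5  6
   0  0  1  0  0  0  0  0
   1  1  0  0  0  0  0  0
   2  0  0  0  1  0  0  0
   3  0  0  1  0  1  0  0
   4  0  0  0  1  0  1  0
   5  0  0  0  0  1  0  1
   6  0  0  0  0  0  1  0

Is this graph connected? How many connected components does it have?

Checking connectivity: the graph has 2 connected component(s).
Components: [[0, 1], [2, 3, 4, 5, 6]]. The graph is NOT connected.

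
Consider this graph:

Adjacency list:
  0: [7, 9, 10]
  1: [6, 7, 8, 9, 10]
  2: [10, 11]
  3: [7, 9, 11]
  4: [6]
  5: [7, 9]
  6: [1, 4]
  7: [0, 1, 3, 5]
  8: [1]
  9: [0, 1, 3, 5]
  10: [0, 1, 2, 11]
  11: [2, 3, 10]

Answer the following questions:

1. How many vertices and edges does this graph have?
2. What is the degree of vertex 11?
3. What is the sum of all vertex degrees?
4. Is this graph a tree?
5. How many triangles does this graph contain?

Count: 12 vertices, 17 edges.
Vertex 11 has neighbors [2, 3, 10], degree = 3.
Handshaking lemma: 2 * 17 = 34.
A tree on 12 vertices has 11 edges. This graph has 17 edges (6 extra). Not a tree.
Number of triangles = 1.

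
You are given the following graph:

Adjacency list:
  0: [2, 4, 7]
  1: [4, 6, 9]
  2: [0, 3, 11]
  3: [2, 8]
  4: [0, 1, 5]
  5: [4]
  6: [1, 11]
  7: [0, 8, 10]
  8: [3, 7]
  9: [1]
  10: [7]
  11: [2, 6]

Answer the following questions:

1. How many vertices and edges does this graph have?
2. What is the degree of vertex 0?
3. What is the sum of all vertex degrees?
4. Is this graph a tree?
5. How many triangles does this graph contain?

Count: 12 vertices, 13 edges.
Vertex 0 has neighbors [2, 4, 7], degree = 3.
Handshaking lemma: 2 * 13 = 26.
A tree on 12 vertices has 11 edges. This graph has 13 edges (2 extra). Not a tree.
Number of triangles = 0.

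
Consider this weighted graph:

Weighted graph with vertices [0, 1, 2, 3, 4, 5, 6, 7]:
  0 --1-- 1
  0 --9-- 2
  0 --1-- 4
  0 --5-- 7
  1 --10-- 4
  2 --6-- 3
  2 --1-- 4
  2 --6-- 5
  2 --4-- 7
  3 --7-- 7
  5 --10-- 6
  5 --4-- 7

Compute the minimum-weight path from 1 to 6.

Using Dijkstra's algorithm from vertex 1:
Shortest path: 1 -> 0 -> 4 -> 2 -> 5 -> 6
Total weight: 1 + 1 + 1 + 6 + 10 = 19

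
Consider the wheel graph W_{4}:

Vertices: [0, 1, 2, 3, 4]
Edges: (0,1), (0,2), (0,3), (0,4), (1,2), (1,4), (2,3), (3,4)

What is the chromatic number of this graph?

W_{4} = C_{4} plus a hub adjacent to every cycle vertex.
The outer cycle needs 2 colors (even cycle); the hub is adjacent to all of them so needs a fresh color.
Chromatic number = 2 + 1 = 3.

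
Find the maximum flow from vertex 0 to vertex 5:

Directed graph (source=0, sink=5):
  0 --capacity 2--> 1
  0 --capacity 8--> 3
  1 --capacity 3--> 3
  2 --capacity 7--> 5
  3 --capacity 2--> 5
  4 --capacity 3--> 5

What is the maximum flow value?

Computing max flow:
  Flow on (0->3): 2/8
  Flow on (3->5): 2/2
Maximum flow = 2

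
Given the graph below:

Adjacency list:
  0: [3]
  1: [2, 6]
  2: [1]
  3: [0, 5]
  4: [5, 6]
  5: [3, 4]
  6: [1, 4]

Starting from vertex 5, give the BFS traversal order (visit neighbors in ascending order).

BFS from vertex 5 (neighbors processed in ascending order):
Visit order: 5, 3, 4, 0, 6, 1, 2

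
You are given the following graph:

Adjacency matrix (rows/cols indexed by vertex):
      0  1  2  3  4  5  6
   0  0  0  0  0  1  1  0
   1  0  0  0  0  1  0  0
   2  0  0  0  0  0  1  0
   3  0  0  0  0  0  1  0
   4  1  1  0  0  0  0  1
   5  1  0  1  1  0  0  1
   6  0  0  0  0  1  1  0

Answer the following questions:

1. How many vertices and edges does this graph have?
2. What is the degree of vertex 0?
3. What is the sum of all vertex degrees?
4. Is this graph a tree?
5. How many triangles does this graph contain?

Count: 7 vertices, 7 edges.
Vertex 0 has neighbors [4, 5], degree = 2.
Handshaking lemma: 2 * 7 = 14.
A tree on 7 vertices has 6 edges. This graph has 7 edges (1 extra). Not a tree.
Number of triangles = 0.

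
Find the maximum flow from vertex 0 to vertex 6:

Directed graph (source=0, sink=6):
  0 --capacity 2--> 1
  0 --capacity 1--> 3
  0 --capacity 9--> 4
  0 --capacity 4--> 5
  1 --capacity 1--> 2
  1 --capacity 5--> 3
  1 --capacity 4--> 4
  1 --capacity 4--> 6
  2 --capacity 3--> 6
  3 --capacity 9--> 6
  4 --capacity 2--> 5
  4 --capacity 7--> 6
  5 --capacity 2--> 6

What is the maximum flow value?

Computing max flow:
  Flow on (0->1): 2/2
  Flow on (0->3): 1/1
  Flow on (0->4): 7/9
  Flow on (0->5): 2/4
  Flow on (1->6): 2/4
  Flow on (3->6): 1/9
  Flow on (4->6): 7/7
  Flow on (5->6): 2/2
Maximum flow = 12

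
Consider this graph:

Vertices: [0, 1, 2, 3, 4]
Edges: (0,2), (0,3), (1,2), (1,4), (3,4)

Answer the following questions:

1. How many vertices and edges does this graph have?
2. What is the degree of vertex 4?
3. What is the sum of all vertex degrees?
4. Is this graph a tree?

Count: 5 vertices, 5 edges.
Vertex 4 has neighbors [1, 3], degree = 2.
Handshaking lemma: 2 * 5 = 10.
A tree on 5 vertices has 4 edges. This graph has 5 edges (1 extra). Not a tree.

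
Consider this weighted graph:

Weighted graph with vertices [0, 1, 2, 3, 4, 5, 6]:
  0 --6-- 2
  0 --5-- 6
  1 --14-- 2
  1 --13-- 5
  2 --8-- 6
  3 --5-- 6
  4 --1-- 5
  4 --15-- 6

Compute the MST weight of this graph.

Applying Kruskal's algorithm (sort edges by weight, add if no cycle):
  Add (4,5) w=1
  Add (0,6) w=5
  Add (3,6) w=5
  Add (0,2) w=6
  Skip (2,6) w=8 (creates cycle)
  Add (1,5) w=13
  Add (1,2) w=14
  Skip (4,6) w=15 (creates cycle)
MST weight = 44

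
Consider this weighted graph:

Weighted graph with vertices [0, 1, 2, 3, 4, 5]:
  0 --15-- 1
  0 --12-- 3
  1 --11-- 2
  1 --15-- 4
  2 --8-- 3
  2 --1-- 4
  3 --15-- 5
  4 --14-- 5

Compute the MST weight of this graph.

Applying Kruskal's algorithm (sort edges by weight, add if no cycle):
  Add (2,4) w=1
  Add (2,3) w=8
  Add (1,2) w=11
  Add (0,3) w=12
  Add (4,5) w=14
  Skip (0,1) w=15 (creates cycle)
  Skip (1,4) w=15 (creates cycle)
  Skip (3,5) w=15 (creates cycle)
MST weight = 46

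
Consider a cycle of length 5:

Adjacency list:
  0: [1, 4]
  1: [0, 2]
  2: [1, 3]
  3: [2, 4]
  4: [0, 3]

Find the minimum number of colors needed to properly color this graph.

This is an odd cycle (C_5). Odd cycles are not bipartite (any 2-coloring forces two adjacent vertices to match), and 3 colors suffice.
Chromatic number = 3.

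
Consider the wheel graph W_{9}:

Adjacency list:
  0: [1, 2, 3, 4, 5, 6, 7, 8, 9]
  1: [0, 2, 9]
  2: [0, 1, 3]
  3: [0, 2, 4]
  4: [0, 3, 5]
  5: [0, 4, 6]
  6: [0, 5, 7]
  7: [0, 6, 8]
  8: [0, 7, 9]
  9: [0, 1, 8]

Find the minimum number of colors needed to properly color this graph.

W_{9} = C_{9} plus a hub adjacent to every cycle vertex.
The outer cycle needs 3 colors (odd cycle); the hub is adjacent to all of them so needs a fresh color.
Chromatic number = 3 + 1 = 4.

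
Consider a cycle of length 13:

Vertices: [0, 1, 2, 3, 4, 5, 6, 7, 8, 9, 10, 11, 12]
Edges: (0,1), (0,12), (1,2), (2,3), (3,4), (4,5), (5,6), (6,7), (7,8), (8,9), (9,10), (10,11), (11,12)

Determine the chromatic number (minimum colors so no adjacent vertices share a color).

This is an odd cycle (C_13). Odd cycles are not bipartite (any 2-coloring forces two adjacent vertices to match), and 3 colors suffice.
Chromatic number = 3.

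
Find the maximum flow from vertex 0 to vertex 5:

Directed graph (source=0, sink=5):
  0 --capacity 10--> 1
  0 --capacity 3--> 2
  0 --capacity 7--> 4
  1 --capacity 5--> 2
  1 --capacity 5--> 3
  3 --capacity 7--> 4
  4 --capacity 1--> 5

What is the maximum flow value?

Computing max flow:
  Flow on (0->1): 1/10
  Flow on (1->3): 1/5
  Flow on (3->4): 1/7
  Flow on (4->5): 1/1
Maximum flow = 1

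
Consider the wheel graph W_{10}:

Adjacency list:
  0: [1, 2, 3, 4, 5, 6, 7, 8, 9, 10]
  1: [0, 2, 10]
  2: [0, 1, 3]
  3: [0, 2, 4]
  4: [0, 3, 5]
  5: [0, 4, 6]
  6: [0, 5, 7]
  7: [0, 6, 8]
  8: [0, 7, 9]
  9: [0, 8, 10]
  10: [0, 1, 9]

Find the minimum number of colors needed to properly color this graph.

W_{10} = C_{10} plus a hub adjacent to every cycle vertex.
The outer cycle needs 2 colors (even cycle); the hub is adjacent to all of them so needs a fresh color.
Chromatic number = 2 + 1 = 3.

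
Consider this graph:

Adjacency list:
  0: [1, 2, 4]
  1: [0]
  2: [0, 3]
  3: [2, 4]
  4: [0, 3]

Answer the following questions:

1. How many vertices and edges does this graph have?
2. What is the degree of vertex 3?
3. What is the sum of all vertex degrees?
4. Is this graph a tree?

Count: 5 vertices, 5 edges.
Vertex 3 has neighbors [2, 4], degree = 2.
Handshaking lemma: 2 * 5 = 10.
A tree on 5 vertices has 4 edges. This graph has 5 edges (1 extra). Not a tree.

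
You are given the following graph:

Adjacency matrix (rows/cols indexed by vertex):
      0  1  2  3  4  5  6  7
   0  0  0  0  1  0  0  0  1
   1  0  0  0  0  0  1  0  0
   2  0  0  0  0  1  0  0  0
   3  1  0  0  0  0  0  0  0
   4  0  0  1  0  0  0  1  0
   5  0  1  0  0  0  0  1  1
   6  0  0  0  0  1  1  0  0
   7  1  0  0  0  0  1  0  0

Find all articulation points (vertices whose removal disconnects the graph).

An articulation point is a vertex whose removal disconnects the graph.
Articulation points: [0, 4, 5, 6, 7]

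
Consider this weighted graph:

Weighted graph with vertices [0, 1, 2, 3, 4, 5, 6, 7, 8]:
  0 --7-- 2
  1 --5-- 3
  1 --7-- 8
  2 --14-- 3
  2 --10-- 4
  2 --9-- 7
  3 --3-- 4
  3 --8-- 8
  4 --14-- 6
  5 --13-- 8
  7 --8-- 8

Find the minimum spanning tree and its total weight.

Applying Kruskal's algorithm (sort edges by weight, add if no cycle):
  Add (3,4) w=3
  Add (1,3) w=5
  Add (0,2) w=7
  Add (1,8) w=7
  Skip (3,8) w=8 (creates cycle)
  Add (7,8) w=8
  Add (2,7) w=9
  Skip (2,4) w=10 (creates cycle)
  Add (5,8) w=13
  Skip (2,3) w=14 (creates cycle)
  Add (4,6) w=14
MST weight = 66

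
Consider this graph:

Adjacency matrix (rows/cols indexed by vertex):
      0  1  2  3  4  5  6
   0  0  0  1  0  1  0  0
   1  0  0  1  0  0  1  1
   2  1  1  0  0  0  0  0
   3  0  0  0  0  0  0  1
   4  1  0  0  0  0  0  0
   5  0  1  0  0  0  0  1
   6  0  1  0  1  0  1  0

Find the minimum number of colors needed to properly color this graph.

The graph has a maximum clique of size 3 (lower bound on chromatic number).
A valid 3-coloring: {0: 0, 1: 0, 2: 1, 3: 0, 4: 1, 5: 2, 6: 1}.
Chromatic number = 3.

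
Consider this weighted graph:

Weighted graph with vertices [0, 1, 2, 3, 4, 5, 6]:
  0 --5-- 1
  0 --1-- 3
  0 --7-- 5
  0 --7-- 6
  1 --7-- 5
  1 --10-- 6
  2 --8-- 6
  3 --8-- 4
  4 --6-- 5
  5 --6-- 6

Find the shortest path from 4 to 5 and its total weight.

Using Dijkstra's algorithm from vertex 4:
Shortest path: 4 -> 5
Total weight: 6 = 6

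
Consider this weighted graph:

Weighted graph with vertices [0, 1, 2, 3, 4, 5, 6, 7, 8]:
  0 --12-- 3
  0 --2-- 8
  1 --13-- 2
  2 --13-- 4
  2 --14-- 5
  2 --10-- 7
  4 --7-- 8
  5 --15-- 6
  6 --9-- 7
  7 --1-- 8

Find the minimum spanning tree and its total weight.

Applying Kruskal's algorithm (sort edges by weight, add if no cycle):
  Add (7,8) w=1
  Add (0,8) w=2
  Add (4,8) w=7
  Add (6,7) w=9
  Add (2,7) w=10
  Add (0,3) w=12
  Add (1,2) w=13
  Skip (2,4) w=13 (creates cycle)
  Add (2,5) w=14
  Skip (5,6) w=15 (creates cycle)
MST weight = 68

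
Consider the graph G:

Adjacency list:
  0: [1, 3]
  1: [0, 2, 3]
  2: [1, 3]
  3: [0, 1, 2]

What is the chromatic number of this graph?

The graph has a maximum clique of size 3 (lower bound on chromatic number).
A valid 3-coloring: {0: 2, 1: 0, 2: 2, 3: 1}.
Chromatic number = 3.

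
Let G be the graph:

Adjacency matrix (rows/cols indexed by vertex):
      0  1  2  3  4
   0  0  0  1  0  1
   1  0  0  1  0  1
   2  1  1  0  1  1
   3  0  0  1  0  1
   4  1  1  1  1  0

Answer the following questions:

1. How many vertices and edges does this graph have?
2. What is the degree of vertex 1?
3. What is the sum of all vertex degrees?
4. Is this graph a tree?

Count: 5 vertices, 7 edges.
Vertex 1 has neighbors [2, 4], degree = 2.
Handshaking lemma: 2 * 7 = 14.
A tree on 5 vertices has 4 edges. This graph has 7 edges (3 extra). Not a tree.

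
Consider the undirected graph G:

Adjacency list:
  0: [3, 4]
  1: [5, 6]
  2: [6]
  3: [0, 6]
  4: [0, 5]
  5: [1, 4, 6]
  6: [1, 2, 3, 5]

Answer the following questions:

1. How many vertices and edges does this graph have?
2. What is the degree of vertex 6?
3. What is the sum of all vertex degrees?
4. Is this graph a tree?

Count: 7 vertices, 8 edges.
Vertex 6 has neighbors [1, 2, 3, 5], degree = 4.
Handshaking lemma: 2 * 8 = 16.
A tree on 7 vertices has 6 edges. This graph has 8 edges (2 extra). Not a tree.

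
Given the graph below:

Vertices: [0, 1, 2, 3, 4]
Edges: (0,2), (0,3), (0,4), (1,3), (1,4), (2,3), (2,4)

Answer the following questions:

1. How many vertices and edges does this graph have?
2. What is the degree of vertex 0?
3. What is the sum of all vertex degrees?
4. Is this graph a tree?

Count: 5 vertices, 7 edges.
Vertex 0 has neighbors [2, 3, 4], degree = 3.
Handshaking lemma: 2 * 7 = 14.
A tree on 5 vertices has 4 edges. This graph has 7 edges (3 extra). Not a tree.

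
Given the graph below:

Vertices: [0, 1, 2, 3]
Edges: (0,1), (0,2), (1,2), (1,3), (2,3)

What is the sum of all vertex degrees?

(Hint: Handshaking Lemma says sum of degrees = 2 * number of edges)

Count edges: 5 edges.
By Handshaking Lemma: sum of degrees = 2 * 5 = 10.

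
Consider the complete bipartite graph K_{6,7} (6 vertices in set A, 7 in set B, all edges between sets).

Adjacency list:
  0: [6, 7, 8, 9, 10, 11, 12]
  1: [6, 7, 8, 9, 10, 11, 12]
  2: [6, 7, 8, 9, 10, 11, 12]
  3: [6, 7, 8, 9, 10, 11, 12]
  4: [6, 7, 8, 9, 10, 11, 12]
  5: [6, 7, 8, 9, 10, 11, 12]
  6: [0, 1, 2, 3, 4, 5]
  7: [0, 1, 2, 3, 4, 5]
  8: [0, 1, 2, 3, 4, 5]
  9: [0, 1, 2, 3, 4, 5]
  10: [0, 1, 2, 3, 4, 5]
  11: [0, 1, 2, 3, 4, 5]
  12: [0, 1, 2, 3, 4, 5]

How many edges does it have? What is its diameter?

K_{6,7} has 6 * 7 = 42 edges.
Any vertex reaches any opposite-side vertex in 1 step; same-side vertices reach in 2 steps via any opposite-side vertex.
Diameter = 2.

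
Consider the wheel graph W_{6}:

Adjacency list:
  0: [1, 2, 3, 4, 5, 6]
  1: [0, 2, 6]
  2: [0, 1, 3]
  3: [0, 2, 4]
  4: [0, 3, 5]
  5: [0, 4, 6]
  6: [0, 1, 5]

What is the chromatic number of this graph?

W_{6} = C_{6} plus a hub adjacent to every cycle vertex.
The outer cycle needs 2 colors (even cycle); the hub is adjacent to all of them so needs a fresh color.
Chromatic number = 2 + 1 = 3.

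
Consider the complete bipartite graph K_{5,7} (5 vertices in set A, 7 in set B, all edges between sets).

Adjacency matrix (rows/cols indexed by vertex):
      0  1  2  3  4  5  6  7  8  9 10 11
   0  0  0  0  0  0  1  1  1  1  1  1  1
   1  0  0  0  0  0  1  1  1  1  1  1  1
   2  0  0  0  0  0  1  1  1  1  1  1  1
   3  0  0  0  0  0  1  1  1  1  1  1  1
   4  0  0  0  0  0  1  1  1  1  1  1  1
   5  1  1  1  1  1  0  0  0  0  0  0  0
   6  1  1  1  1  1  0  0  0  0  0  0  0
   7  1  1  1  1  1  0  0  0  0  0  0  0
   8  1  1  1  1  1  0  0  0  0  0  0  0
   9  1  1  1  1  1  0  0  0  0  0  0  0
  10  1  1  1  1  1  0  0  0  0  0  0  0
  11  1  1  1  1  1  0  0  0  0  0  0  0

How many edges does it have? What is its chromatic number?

K_{5,7} has 5 * 7 = 35 edges.
Bipartite graphs have chromatic number 2 (color each partition differently).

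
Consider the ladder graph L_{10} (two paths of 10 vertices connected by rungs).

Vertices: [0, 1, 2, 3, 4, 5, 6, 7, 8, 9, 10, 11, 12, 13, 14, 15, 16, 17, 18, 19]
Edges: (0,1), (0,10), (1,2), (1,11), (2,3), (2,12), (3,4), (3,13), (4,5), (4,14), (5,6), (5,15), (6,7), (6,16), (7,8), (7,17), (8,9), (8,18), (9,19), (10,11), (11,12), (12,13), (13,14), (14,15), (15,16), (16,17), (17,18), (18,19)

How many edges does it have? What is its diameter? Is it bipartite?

Ladder graph L_{10}: 10 rungs + 2 * (10-1) path edges = 10 + 18 = 28 edges.
Diameter = 10.
Ladder graphs are bipartite (alternating coloring along each path).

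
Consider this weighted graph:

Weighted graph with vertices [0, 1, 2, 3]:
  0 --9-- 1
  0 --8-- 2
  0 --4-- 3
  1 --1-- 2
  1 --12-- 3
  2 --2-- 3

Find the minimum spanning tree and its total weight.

Applying Kruskal's algorithm (sort edges by weight, add if no cycle):
  Add (1,2) w=1
  Add (2,3) w=2
  Add (0,3) w=4
  Skip (0,2) w=8 (creates cycle)
  Skip (0,1) w=9 (creates cycle)
  Skip (1,3) w=12 (creates cycle)
MST weight = 7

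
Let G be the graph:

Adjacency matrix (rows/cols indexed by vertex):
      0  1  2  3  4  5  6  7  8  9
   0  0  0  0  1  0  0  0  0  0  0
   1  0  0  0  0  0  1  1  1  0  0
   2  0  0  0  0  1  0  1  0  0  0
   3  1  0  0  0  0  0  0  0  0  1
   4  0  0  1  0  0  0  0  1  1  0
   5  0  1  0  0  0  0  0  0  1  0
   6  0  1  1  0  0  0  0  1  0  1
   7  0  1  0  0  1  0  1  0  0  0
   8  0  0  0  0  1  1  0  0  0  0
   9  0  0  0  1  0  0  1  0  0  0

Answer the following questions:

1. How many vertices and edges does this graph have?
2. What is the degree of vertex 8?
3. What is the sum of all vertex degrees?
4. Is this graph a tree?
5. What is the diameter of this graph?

Count: 10 vertices, 12 edges.
Vertex 8 has neighbors [4, 5], degree = 2.
Handshaking lemma: 2 * 12 = 24.
A tree on 10 vertices has 9 edges. This graph has 12 edges (3 extra). Not a tree.
Diameter (longest shortest path) = 6.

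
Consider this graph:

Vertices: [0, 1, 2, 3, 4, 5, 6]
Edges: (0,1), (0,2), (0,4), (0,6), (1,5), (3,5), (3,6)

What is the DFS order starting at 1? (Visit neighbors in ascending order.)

DFS from vertex 1 (neighbors processed in ascending order):
Visit order: 1, 0, 2, 4, 6, 3, 5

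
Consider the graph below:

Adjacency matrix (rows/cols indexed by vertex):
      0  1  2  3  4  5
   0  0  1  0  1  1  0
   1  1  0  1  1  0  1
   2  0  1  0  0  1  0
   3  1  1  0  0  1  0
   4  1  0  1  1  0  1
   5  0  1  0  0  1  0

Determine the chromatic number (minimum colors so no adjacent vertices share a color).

The graph has a maximum clique of size 3 (lower bound on chromatic number).
A valid 3-coloring: {0: 1, 1: 0, 2: 1, 3: 2, 4: 0, 5: 1}.
Chromatic number = 3.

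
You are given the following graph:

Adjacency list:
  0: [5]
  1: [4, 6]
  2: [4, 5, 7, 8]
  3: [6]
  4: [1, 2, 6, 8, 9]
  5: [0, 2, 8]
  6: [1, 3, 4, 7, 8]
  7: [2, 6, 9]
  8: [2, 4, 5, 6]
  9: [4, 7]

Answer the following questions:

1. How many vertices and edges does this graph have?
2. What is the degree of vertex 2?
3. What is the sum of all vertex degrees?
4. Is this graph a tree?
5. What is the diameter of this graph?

Count: 10 vertices, 15 edges.
Vertex 2 has neighbors [4, 5, 7, 8], degree = 4.
Handshaking lemma: 2 * 15 = 30.
A tree on 10 vertices has 9 edges. This graph has 15 edges (6 extra). Not a tree.
Diameter (longest shortest path) = 4.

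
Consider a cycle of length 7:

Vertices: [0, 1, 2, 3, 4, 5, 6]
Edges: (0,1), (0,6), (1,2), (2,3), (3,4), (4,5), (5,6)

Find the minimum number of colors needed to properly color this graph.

This is an odd cycle (C_7). Odd cycles are not bipartite (any 2-coloring forces two adjacent vertices to match), and 3 colors suffice.
Chromatic number = 3.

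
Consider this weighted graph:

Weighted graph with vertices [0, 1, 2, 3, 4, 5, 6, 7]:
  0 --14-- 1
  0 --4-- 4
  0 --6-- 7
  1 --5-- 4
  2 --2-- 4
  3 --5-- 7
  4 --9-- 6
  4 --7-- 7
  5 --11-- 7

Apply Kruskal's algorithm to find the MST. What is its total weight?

Applying Kruskal's algorithm (sort edges by weight, add if no cycle):
  Add (2,4) w=2
  Add (0,4) w=4
  Add (1,4) w=5
  Add (3,7) w=5
  Add (0,7) w=6
  Skip (4,7) w=7 (creates cycle)
  Add (4,6) w=9
  Add (5,7) w=11
  Skip (0,1) w=14 (creates cycle)
MST weight = 42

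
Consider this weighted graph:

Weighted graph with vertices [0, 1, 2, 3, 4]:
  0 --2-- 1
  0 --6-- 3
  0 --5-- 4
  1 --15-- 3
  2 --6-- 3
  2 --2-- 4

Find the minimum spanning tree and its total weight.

Applying Kruskal's algorithm (sort edges by weight, add if no cycle):
  Add (0,1) w=2
  Add (2,4) w=2
  Add (0,4) w=5
  Add (0,3) w=6
  Skip (2,3) w=6 (creates cycle)
  Skip (1,3) w=15 (creates cycle)
MST weight = 15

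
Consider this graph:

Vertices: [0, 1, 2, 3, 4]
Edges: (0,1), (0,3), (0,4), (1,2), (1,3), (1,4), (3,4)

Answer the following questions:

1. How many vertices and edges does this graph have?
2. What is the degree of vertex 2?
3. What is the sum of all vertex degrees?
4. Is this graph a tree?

Count: 5 vertices, 7 edges.
Vertex 2 has neighbors [1], degree = 1.
Handshaking lemma: 2 * 7 = 14.
A tree on 5 vertices has 4 edges. This graph has 7 edges (3 extra). Not a tree.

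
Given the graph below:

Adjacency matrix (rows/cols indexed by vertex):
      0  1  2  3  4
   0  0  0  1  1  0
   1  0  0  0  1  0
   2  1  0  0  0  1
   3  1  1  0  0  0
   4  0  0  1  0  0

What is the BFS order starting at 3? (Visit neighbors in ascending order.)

BFS from vertex 3 (neighbors processed in ascending order):
Visit order: 3, 0, 1, 2, 4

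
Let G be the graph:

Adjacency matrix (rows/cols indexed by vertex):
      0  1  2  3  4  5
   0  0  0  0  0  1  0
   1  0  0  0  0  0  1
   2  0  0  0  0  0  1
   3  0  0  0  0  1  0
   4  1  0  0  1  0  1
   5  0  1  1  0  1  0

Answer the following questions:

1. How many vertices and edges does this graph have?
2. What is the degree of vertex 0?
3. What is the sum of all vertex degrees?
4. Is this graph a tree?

Count: 6 vertices, 5 edges.
Vertex 0 has neighbors [4], degree = 1.
Handshaking lemma: 2 * 5 = 10.
A graph is a tree iff it is connected and has exactly n-1 edges. This graph is connected (all 6 vertices in one component) and has 6-1 = 5 edges. It is a tree.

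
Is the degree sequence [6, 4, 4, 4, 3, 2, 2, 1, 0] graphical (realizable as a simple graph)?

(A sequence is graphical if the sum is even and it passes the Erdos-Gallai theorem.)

Sum of degrees = 26. Sum is even and passes Erdos-Gallai. The sequence IS graphical.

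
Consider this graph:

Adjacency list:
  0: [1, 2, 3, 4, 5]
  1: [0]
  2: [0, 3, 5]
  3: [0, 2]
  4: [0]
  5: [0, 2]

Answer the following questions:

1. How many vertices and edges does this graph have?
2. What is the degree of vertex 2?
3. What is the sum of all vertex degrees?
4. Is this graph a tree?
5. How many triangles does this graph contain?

Count: 6 vertices, 7 edges.
Vertex 2 has neighbors [0, 3, 5], degree = 3.
Handshaking lemma: 2 * 7 = 14.
A tree on 6 vertices has 5 edges. This graph has 7 edges (2 extra). Not a tree.
Number of triangles = 2.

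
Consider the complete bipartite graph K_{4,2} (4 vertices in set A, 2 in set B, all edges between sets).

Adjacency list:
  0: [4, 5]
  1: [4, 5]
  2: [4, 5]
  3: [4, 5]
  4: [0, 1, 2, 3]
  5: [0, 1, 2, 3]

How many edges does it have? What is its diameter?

K_{4,2} has 4 * 2 = 8 edges.
Any vertex reaches any opposite-side vertex in 1 step; same-side vertices reach in 2 steps via any opposite-side vertex.
Diameter = 2.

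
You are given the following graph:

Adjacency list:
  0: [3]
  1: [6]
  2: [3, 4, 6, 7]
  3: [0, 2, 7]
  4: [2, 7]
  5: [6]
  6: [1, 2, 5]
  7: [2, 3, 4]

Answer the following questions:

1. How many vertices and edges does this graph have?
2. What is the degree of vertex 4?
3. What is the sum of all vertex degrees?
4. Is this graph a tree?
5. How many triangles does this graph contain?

Count: 8 vertices, 9 edges.
Vertex 4 has neighbors [2, 7], degree = 2.
Handshaking lemma: 2 * 9 = 18.
A tree on 8 vertices has 7 edges. This graph has 9 edges (2 extra). Not a tree.
Number of triangles = 2.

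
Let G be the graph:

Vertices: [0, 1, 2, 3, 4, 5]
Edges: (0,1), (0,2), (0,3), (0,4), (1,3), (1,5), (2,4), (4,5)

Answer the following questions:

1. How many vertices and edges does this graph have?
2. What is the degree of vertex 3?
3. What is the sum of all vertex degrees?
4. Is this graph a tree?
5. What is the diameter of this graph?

Count: 6 vertices, 8 edges.
Vertex 3 has neighbors [0, 1], degree = 2.
Handshaking lemma: 2 * 8 = 16.
A tree on 6 vertices has 5 edges. This graph has 8 edges (3 extra). Not a tree.
Diameter (longest shortest path) = 2.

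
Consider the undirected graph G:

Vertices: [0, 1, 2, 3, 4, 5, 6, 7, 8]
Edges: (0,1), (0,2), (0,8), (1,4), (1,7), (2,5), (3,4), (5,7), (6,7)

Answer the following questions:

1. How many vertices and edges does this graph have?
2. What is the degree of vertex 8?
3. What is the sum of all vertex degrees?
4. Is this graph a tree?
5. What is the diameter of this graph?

Count: 9 vertices, 9 edges.
Vertex 8 has neighbors [0], degree = 1.
Handshaking lemma: 2 * 9 = 18.
A tree on 9 vertices has 8 edges. This graph has 9 edges (1 extra). Not a tree.
Diameter (longest shortest path) = 4.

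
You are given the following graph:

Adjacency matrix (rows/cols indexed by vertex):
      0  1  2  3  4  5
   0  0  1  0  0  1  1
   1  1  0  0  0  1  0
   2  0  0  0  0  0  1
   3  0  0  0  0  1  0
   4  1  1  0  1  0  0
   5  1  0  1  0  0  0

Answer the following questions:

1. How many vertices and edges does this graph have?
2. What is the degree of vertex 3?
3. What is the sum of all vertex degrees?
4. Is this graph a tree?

Count: 6 vertices, 6 edges.
Vertex 3 has neighbors [4], degree = 1.
Handshaking lemma: 2 * 6 = 12.
A tree on 6 vertices has 5 edges. This graph has 6 edges (1 extra). Not a tree.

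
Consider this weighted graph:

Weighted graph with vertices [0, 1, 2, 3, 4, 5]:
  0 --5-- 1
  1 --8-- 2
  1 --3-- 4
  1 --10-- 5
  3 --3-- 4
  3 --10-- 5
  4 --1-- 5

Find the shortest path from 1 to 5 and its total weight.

Using Dijkstra's algorithm from vertex 1:
Shortest path: 1 -> 4 -> 5
Total weight: 3 + 1 = 4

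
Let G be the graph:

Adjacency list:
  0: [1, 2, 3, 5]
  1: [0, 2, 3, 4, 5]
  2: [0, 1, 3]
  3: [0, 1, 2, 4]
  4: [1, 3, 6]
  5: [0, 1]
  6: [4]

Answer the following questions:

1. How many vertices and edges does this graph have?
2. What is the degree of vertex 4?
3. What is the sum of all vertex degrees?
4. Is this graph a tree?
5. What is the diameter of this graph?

Count: 7 vertices, 11 edges.
Vertex 4 has neighbors [1, 3, 6], degree = 3.
Handshaking lemma: 2 * 11 = 22.
A tree on 7 vertices has 6 edges. This graph has 11 edges (5 extra). Not a tree.
Diameter (longest shortest path) = 3.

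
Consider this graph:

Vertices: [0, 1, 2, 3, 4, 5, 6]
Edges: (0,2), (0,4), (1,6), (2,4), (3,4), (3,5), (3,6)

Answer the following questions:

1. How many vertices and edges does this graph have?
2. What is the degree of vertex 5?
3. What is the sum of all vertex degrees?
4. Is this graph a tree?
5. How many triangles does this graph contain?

Count: 7 vertices, 7 edges.
Vertex 5 has neighbors [3], degree = 1.
Handshaking lemma: 2 * 7 = 14.
A tree on 7 vertices has 6 edges. This graph has 7 edges (1 extra). Not a tree.
Number of triangles = 1.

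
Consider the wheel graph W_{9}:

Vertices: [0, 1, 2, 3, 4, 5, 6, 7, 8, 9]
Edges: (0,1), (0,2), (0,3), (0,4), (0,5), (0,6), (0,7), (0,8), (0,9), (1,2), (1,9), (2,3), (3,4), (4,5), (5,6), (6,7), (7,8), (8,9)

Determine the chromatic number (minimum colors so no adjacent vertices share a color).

W_{9} = C_{9} plus a hub adjacent to every cycle vertex.
The outer cycle needs 3 colors (odd cycle); the hub is adjacent to all of them so needs a fresh color.
Chromatic number = 3 + 1 = 4.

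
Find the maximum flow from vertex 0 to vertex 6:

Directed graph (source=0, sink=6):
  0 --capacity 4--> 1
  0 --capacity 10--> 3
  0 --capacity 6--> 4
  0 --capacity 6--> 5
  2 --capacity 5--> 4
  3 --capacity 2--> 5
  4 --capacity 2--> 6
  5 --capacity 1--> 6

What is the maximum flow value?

Computing max flow:
  Flow on (0->3): 1/10
  Flow on (0->4): 2/6
  Flow on (3->5): 1/2
  Flow on (4->6): 2/2
  Flow on (5->6): 1/1
Maximum flow = 3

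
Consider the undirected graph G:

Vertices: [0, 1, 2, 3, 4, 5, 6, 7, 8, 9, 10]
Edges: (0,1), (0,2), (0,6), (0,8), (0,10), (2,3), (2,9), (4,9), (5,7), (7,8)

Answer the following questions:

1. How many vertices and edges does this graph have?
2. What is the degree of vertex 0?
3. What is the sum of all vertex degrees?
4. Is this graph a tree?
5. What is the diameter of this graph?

Count: 11 vertices, 10 edges.
Vertex 0 has neighbors [1, 2, 6, 8, 10], degree = 5.
Handshaking lemma: 2 * 10 = 20.
A graph is a tree iff it is connected and has exactly n-1 edges. This graph is connected (all 11 vertices in one component) and has 11-1 = 10 edges. It is a tree.
Diameter (longest shortest path) = 6.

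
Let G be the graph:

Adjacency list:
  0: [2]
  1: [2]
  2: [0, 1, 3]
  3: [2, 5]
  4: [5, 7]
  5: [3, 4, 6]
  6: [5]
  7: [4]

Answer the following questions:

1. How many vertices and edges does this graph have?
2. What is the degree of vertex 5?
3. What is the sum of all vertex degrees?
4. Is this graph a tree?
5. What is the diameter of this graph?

Count: 8 vertices, 7 edges.
Vertex 5 has neighbors [3, 4, 6], degree = 3.
Handshaking lemma: 2 * 7 = 14.
A graph is a tree iff it is connected and has exactly n-1 edges. This graph is connected (all 8 vertices in one component) and has 8-1 = 7 edges. It is a tree.
Diameter (longest shortest path) = 5.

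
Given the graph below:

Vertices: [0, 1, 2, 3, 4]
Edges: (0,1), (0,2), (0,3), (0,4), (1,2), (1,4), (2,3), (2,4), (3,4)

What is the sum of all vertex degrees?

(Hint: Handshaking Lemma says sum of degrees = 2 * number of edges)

Count edges: 9 edges.
By Handshaking Lemma: sum of degrees = 2 * 9 = 18.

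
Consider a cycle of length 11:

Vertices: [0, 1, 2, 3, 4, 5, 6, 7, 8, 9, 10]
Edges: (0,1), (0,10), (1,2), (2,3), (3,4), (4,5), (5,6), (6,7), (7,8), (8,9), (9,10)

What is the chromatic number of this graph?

This is an odd cycle (C_11). Odd cycles are not bipartite (any 2-coloring forces two adjacent vertices to match), and 3 colors suffice.
Chromatic number = 3.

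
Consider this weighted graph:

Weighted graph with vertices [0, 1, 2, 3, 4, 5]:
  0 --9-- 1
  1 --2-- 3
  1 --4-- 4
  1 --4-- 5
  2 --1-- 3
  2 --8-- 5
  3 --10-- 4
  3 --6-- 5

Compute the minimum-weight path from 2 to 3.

Using Dijkstra's algorithm from vertex 2:
Shortest path: 2 -> 3
Total weight: 1 = 1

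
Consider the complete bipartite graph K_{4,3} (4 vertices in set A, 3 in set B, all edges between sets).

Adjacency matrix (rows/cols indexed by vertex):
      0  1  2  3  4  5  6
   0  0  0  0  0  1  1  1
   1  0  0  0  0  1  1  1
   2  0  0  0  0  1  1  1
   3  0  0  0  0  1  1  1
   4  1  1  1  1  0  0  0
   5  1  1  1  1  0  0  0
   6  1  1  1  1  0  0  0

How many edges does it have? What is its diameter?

K_{4,3} has 4 * 3 = 12 edges.
Any vertex reaches any opposite-side vertex in 1 step; same-side vertices reach in 2 steps via any opposite-side vertex.
Diameter = 2.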